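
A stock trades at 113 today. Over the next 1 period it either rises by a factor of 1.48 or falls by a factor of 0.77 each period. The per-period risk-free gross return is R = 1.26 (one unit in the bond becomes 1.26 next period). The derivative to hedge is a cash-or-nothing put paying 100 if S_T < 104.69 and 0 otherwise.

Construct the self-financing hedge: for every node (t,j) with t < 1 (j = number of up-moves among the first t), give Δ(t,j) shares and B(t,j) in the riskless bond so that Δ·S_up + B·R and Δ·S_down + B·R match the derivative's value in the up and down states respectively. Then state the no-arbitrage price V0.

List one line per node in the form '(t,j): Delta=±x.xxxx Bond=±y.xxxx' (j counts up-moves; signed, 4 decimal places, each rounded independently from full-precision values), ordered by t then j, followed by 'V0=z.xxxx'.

(0,0): Delta=-1.2464 Bond=165.4371
V0=24.5920

No-arbitrage ⇒ martingale measure with p* = (R−d)/(u−d) = 0.6901.
Terminal payoffs: V(1,0)=100.0000, V(1,1)=0.0000
  t=0,j=0: stock 113.0000 → up 167.2400 (V=0.0000), down 87.0100 (V=100.0000). Price 24.5920; hedge Δ=-1.2464, bond B=165.4371.
Root portfolio cost Δ·113+B reproduces V0=24.5920.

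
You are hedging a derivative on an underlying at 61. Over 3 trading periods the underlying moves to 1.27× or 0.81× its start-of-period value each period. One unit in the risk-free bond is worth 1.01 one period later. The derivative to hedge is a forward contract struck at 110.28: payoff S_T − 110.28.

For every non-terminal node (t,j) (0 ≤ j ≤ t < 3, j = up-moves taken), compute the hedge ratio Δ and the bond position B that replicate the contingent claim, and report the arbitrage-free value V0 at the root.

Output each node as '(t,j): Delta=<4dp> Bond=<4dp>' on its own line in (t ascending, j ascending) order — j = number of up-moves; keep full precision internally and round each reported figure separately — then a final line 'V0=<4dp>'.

(0,0): Delta=1.0000 Bond=-107.0367
(1,0): Delta=1.0000 Bond=-108.1070
(1,1): Delta=1.0000 Bond=-108.1070
(2,0): Delta=1.0000 Bond=-109.1881
(2,1): Delta=1.0000 Bond=-109.1881
(2,2): Delta=1.0000 Bond=-109.1881
V0=-46.0367

Risk-neutral probability p* = (R−d)/(u−d) = (1.01−0.81)/(1.27−0.81) = 0.4348.
Payoff layer (t=3): V(3,0)=-77.8621, V(3,1)=-59.4519, V(3,2)=-30.5866, V(3,3)=14.6714
(2,0): S=40.0221. Δ = (V_up−V_dn)/(S_up−S_dn) = (-59.4519−-77.8621)/(50.8281−32.4179) = 1.0000. V = [p*·-59.4519 + (1−p*)·-77.8621]/1.01 = -69.1660. B = V − Δ·S = -109.1881.
(2,1): S=62.7507. Δ = (V_up−V_dn)/(S_up−S_dn) = (-30.5866−-59.4519)/(79.6934−50.8281) = 1.0000. V = [p*·-30.5866 + (1−p*)·-59.4519]/1.01 = -46.4374. B = V − Δ·S = -109.1881.
(2,2): S=98.3869. Δ = (V_up−V_dn)/(S_up−S_dn) = (14.6714−-30.5866)/(124.9514−79.6934) = 1.0000. V = [p*·14.6714 + (1−p*)·-30.5866]/1.01 = -10.8012. B = V − Δ·S = -109.1881.
(1,0): S=49.4100. Δ = (V_up−V_dn)/(S_up−S_dn) = (-46.4374−-69.1660)/(62.7507−40.0221) = 1.0000. V = [p*·-46.4374 + (1−p*)·-69.1660]/1.01 = -58.6970. B = V − Δ·S = -108.1070.
(1,1): S=77.4700. Δ = (V_up−V_dn)/(S_up−S_dn) = (-10.8012−-46.4374)/(98.3869−62.7507) = 1.0000. V = [p*·-10.8012 + (1−p*)·-46.4374]/1.01 = -30.6370. B = V − Δ·S = -108.1070.
(0,0): S=61.0000. Δ = (V_up−V_dn)/(S_up−S_dn) = (-30.6370−-58.6970)/(77.4700−49.4100) = 1.0000. V = [p*·-30.6370 + (1−p*)·-58.6970]/1.01 = -46.0367. B = V − Δ·S = -107.0367.
The time-0 hedge costs -46.0367, which is the no-arbitrage price.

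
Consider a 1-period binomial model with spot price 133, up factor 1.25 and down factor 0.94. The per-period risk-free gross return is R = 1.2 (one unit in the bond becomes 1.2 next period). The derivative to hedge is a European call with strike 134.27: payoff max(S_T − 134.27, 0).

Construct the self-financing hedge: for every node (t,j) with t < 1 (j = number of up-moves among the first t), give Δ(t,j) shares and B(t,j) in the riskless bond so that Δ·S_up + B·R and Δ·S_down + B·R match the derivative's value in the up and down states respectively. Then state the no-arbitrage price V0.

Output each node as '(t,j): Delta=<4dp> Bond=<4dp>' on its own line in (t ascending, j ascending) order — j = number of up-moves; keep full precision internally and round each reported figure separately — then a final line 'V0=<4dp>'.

Risk-neutral probability p* = (R−d)/(u−d) = (1.2−0.94)/(1.25−0.94) = 0.8387.
Payoff layer (t=1): V(1,0)=0.0000, V(1,1)=31.9800
  t=0,j=0: stock 133.0000 → up 166.2500 (V=31.9800), down 125.0200 (V=0.0000). Price 22.3516; hedge Δ=0.7756, bond B=-80.8097.
Check: Δ(0,0)·S0 + B(0,0) = 22.3516 = V0.

(0,0): Delta=0.7756 Bond=-80.8097
V0=22.3516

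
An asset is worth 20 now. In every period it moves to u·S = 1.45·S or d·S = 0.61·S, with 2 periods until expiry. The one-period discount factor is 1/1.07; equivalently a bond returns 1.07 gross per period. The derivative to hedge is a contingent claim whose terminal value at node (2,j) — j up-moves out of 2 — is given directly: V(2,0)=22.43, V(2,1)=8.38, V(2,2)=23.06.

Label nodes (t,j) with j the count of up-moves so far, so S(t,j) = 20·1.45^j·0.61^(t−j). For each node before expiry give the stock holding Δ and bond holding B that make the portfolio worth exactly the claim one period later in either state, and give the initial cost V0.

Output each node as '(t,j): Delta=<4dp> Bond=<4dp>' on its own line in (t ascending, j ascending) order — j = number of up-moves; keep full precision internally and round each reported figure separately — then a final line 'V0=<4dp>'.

The replicating-portfolio and risk-neutral prices coincide; use p* = (1.07−0.61)/(1.45−0.61) = 0.5476 for the latter.
Terminal values V(2,·): V(2,0)=22.4300, V(2,1)=8.3800, V(2,2)=23.0600
Node (1,0) S=12.2000: V=(p*·8.3800+(1−p*)·22.4300)/1.07=13.7719; Δ=(8.3800−22.4300)/(17.6900−7.4420)=-1.3710; B=V−Δ·S=30.4981
Node (1,1) S=29.0000: V=(p*·23.0600+(1−p*)·8.3800)/1.07=15.3449; Δ=(23.0600−8.3800)/(42.0500−17.6900)=0.6026; B=V−Δ·S=-2.1313
Node (0,0) S=20.0000: V=(p*·15.3449+(1−p*)·13.7719)/1.07=13.6760; Δ=(15.3449−13.7719)/(29.0000−12.2000)=0.0936; B=V−Δ·S=11.8034
Check: Δ(0,0)·S0 + B(0,0) = 13.6760 = V0.

(0,0): Delta=0.0936 Bond=11.8034
(1,0): Delta=-1.3710 Bond=30.4981
(1,1): Delta=0.6026 Bond=-2.1313
V0=13.6760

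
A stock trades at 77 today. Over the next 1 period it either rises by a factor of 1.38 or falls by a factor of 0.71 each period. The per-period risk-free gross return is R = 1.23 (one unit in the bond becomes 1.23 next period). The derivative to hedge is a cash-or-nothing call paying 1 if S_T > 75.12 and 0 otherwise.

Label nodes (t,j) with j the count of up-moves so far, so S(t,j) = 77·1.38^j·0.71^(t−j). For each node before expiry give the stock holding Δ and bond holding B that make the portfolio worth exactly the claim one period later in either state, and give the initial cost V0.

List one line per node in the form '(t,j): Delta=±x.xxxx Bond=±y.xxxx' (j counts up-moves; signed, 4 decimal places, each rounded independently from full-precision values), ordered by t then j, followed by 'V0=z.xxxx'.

The replicating-portfolio and risk-neutral prices coincide; use p* = (1.23−0.71)/(1.38−0.71) = 0.7761 for the latter.
Payoff layer (t=1): V(1,0)=0.0000, V(1,1)=1.0000
(0,0): S=77.0000. Δ = (V_up−V_dn)/(S_up−S_dn) = (1.0000−0.0000)/(106.2600−54.6700) = 0.0194. V = [p*·1.0000 + (1−p*)·0.0000]/1.23 = 0.6310. B = V − Δ·S = -0.8615.
Each (Δ,B) replicates both successor values, so the strategy is self-financing and V0 is arbitrage-free.

(0,0): Delta=0.0194 Bond=-0.8615
V0=0.6310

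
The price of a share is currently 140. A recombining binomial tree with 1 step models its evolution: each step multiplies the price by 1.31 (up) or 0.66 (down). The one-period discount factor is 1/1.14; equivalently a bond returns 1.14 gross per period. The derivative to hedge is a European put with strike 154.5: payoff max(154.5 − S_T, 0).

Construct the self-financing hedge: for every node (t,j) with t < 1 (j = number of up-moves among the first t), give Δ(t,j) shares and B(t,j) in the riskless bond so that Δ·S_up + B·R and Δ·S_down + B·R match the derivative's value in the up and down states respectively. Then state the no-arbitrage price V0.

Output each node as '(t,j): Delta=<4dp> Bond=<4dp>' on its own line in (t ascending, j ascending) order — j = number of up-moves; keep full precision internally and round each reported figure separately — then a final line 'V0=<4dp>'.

Since d<R<u, set p* = (R−d)/(u−d) = 0.7385; price each node as the discounted p*-expectation of its children.
Terminal values V(1,·): V(1,0)=62.1000, V(1,1)=0.0000
Node (0,0) S=140.0000: V=(p*·0.0000+(1−p*)·62.1000)/1.14=14.2470; Δ=(0.0000−62.1000)/(183.4000−92.4000)=-0.6824; B=V−Δ·S=109.7854
Self-financing check: at every node Δ·S+B equals the discounted successor values.

(0,0): Delta=-0.6824 Bond=109.7854
V0=14.2470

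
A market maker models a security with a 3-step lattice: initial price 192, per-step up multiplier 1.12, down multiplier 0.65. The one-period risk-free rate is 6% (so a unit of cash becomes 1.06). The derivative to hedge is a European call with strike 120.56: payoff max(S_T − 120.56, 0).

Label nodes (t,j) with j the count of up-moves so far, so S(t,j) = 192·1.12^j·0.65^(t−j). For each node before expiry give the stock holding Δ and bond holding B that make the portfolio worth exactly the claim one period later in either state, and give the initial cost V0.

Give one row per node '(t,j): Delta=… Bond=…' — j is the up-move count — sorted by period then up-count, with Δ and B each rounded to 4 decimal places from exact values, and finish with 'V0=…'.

Risk-neutral probability p* = (R−d)/(u−d) = (1.06−0.65)/(1.12−0.65) = 0.8723.
Payoff layer (t=3): V(3,0)=0.0000, V(3,1)=0.0000, V(3,2)=35.9891, V(3,3)=149.1862
(2,0): S=81.1200. Δ = (V_up−V_dn)/(S_up−S_dn) = (0.0000−0.0000)/(90.8544−52.7280) = 0.0000. V = [p*·0.0000 + (1−p*)·0.0000]/1.06 = 0.0000. B = V − Δ·S = 0.0000.
(2,1): S=139.7760. Δ = (V_up−V_dn)/(S_up−S_dn) = (35.9891−0.0000)/(156.5491−90.8544) = 0.5478. V = [p*·35.9891 + (1−p*)·0.0000]/1.06 = 29.6177. B = V − Δ·S = -46.9549.
(2,2): S=240.8448. Δ = (V_up−V_dn)/(S_up−S_dn) = (149.1862−35.9891)/(269.7462−156.5491) = 1.0000. V = [p*·149.1862 + (1−p*)·35.9891]/1.06 = 127.1090. B = V − Δ·S = -113.7358.
(1,0): S=124.8000. Δ = (V_up−V_dn)/(S_up−S_dn) = (29.6177−0.0000)/(139.7760−81.1200) = 0.5049. V = [p*·29.6177 + (1−p*)·0.0000]/1.06 = 24.3743. B = V − Δ·S = -38.6421.
(1,1): S=215.0400. Δ = (V_up−V_dn)/(S_up−S_dn) = (127.1090−29.6177)/(240.8448−139.7760) = 0.9646. V = [p*·127.1090 + (1−p*)·29.6177]/1.06 = 108.1729. B = V − Δ·S = -99.2553.
(0,0): S=192.0000. Δ = (V_up−V_dn)/(S_up−S_dn) = (108.1729−24.3743)/(215.0400−124.8000) = 0.9286. V = [p*·108.1729 + (1−p*)·24.3743]/1.06 = 91.9577. B = V − Δ·S = -86.3372.
Check: Δ(0,0)·S0 + B(0,0) = 91.9577 = V0.

(0,0): Delta=0.9286 Bond=-86.3372
(1,0): Delta=0.5049 Bond=-38.6421
(1,1): Delta=0.9646 Bond=-99.2553
(2,0): Delta=0.0000 Bond=0.0000
(2,1): Delta=0.5478 Bond=-46.9549
(2,2): Delta=1.0000 Bond=-113.7358
V0=91.9577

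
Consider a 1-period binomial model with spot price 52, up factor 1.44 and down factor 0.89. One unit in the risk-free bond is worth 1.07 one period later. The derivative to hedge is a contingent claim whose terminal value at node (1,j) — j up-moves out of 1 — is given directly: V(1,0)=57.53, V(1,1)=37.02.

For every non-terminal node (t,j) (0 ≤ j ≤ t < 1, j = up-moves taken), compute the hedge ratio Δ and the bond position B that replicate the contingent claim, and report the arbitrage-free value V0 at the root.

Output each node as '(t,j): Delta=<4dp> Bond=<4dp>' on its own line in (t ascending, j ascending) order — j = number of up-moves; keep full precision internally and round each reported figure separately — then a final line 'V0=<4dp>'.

Risk-neutral probability p* = (R−d)/(u−d) = (1.07−0.89)/(1.44−0.89) = 0.3273.
Payoff layer (t=1): V(1,0)=57.5300, V(1,1)=37.0200
Node (0,0) S=52.0000: V=(p*·37.0200+(1−p*)·57.5300)/1.07=47.4931; Δ=(37.0200−57.5300)/(74.8800−46.2800)=-0.7171; B=V−Δ·S=84.7840
Check: Δ(0,0)·S0 + B(0,0) = 47.4931 = V0.

(0,0): Delta=-0.7171 Bond=84.7840
V0=47.4931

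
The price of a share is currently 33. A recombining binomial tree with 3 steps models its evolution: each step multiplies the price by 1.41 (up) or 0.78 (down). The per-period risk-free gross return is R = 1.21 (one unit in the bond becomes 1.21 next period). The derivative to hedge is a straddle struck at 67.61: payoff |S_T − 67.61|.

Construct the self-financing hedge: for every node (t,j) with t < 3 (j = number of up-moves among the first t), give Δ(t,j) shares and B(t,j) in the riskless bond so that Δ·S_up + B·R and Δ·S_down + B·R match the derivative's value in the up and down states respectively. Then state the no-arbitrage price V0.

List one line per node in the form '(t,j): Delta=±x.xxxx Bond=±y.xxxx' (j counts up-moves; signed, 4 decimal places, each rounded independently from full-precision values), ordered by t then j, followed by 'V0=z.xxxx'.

(0,0): Delta=-0.2379 Bond=21.9528
(1,0): Delta=-1.0000 Bond=46.1785
(1,1): Delta=-0.0418 Bond=17.4393
(2,0): Delta=-1.0000 Bond=55.8760
(2,1): Delta=-1.0000 Bond=55.8760
(2,2): Delta=0.2047 Bond=4.9273
V0=14.1011

Risk-neutral probability p* = (R−d)/(u−d) = (1.21−0.78)/(1.41−0.78) = 0.6825.
At expiry t=3: V(3,0)=51.9498, V(3,1)=39.3011, V(3,2)=16.4363, V(3,3)=24.8963
(2,0): S=20.0772. Δ = (V_up−V_dn)/(S_up−S_dn) = (39.3011−51.9498)/(28.3089−15.6602) = -1.0000. V = [p*·39.3011 + (1−p*)·51.9498]/1.21 = 35.7988. B = V − Δ·S = 55.8760.
(2,1): S=36.2934. Δ = (V_up−V_dn)/(S_up−S_dn) = (16.4363−39.3011)/(51.1737−28.3089) = -1.0000. V = [p*·16.4363 + (1−p*)·39.3011]/1.21 = 19.5826. B = V − Δ·S = 55.8760.
(2,2): S=65.6073. Δ = (V_up−V_dn)/(S_up−S_dn) = (24.8963−16.4363)/(92.5063−51.1737) = 0.2047. V = [p*·24.8963 + (1−p*)·16.4363]/1.21 = 18.3559. B = V − Δ·S = 4.9273.
(1,0): S=25.7400. Δ = (V_up−V_dn)/(S_up−S_dn) = (19.5826−35.7988)/(36.2934−20.0772) = -1.0000. V = [p*·19.5826 + (1−p*)·35.7988]/1.21 = 20.4385. B = V − Δ·S = 46.1785.
(1,1): S=46.5300. Δ = (V_up−V_dn)/(S_up−S_dn) = (18.3559−19.5826)/(65.6073−36.2934) = -0.0418. V = [p*·18.3559 + (1−p*)·19.5826]/1.21 = 15.4920. B = V − Δ·S = 17.4393.
(0,0): S=33.0000. Δ = (V_up−V_dn)/(S_up−S_dn) = (15.4920−20.4385)/(46.5300−25.7400) = -0.2379. V = [p*·15.4920 + (1−p*)·20.4385]/1.21 = 14.1011. B = V − Δ·S = 21.9528.
Self-financing check: at every node Δ·S+B equals the discounted successor values.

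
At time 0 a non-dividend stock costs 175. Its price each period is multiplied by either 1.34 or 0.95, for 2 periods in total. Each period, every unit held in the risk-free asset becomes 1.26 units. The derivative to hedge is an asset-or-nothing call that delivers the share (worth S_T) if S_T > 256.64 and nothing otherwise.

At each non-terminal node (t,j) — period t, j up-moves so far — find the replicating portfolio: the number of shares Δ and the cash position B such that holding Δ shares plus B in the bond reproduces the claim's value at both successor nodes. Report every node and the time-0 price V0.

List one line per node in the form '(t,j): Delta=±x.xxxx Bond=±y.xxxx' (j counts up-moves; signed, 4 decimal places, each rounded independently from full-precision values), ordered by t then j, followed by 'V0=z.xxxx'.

The replicating-portfolio and risk-neutral prices coincide; use p* = (1.26−0.95)/(1.34−0.95) = 0.7949 for the latter.
Payoff layer (t=2): V(2,0)=0.0000, V(2,1)=0.0000, V(2,2)=314.2300
Node (1,0) S=166.2500: V=(p*·0.0000+(1−p*)·0.0000)/1.26=0.0000; Δ=(0.0000−0.0000)/(222.7750−157.9375)=0.0000; B=V−Δ·S=0.0000
Node (1,1) S=234.5000: V=(p*·314.2300+(1−p*)·0.0000)/1.26=198.2322; Δ=(314.2300−0.0000)/(314.2300−222.7750)=3.4359; B=V−Δ·S=-607.4858
Node (0,0) S=175.0000: V=(p*·198.2322+(1−p*)·0.0000)/1.26=125.0549; Δ=(198.2322−0.0000)/(234.5000−166.2500)=2.9045; B=V−Δ·S=-383.2328
Root portfolio cost Δ·175+B reproduces V0=125.0549.

(0,0): Delta=2.9045 Bond=-383.2328
(1,0): Delta=0.0000 Bond=0.0000
(1,1): Delta=3.4359 Bond=-607.4858
V0=125.0549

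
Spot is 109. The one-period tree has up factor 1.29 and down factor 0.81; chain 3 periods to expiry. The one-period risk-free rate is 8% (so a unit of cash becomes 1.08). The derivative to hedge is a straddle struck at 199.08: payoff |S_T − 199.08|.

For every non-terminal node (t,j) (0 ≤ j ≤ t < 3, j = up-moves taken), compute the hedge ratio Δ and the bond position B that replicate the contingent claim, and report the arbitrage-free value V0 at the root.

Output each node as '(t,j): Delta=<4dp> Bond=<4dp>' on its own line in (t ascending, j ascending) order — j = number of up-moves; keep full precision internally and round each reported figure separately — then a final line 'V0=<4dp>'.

No-arbitrage ⇒ martingale measure with p* = (R−d)/(u−d) = 0.5625.
Terminal values V(3,·): V(3,0)=141.1529, V(3,1)=106.8258, V(3,2)=52.1566, V(3,3)=34.9091
  t=2,j=0: stock 71.5149 → up 92.2542 (V=106.8258), down 57.9271 (V=141.1529). Price 112.8184; hedge Δ=-1.0000, bond B=184.3333.
  t=2,j=1: stock 113.8941 → up 146.9234 (V=52.1566), down 92.2542 (V=106.8258). Price 70.4392; hedge Δ=-1.0000, bond B=184.3333.
  t=2,j=2: stock 181.3869 → up 233.9891 (V=34.9091), down 146.9234 (V=52.1566). Price 39.3101; hedge Δ=-0.1981, bond B=75.2424.
  t=1,j=0: stock 88.2900 → up 113.8941 (V=70.4392), down 71.5149 (V=112.8184). Price 82.3890; hedge Δ=-1.0000, bond B=170.6790.
  t=1,j=1: stock 140.6100 → up 181.3869 (V=39.3101), down 113.8941 (V=70.4392). Price 49.0084; hedge Δ=-0.4612, bond B=113.8608.
  t=0,j=0: stock 109.0000 → up 140.6100 (V=49.0084), down 88.2900 (V=82.3890). Price 58.9004; hedge Δ=-0.6380, bond B=128.4433.
Self-financing check: at every node Δ·S+B equals the discounted successor values.

(0,0): Delta=-0.6380 Bond=128.4433
(1,0): Delta=-1.0000 Bond=170.6790
(1,1): Delta=-0.4612 Bond=113.8608
(2,0): Delta=-1.0000 Bond=184.3333
(2,1): Delta=-1.0000 Bond=184.3333
(2,2): Delta=-0.1981 Bond=75.2424
V0=58.9004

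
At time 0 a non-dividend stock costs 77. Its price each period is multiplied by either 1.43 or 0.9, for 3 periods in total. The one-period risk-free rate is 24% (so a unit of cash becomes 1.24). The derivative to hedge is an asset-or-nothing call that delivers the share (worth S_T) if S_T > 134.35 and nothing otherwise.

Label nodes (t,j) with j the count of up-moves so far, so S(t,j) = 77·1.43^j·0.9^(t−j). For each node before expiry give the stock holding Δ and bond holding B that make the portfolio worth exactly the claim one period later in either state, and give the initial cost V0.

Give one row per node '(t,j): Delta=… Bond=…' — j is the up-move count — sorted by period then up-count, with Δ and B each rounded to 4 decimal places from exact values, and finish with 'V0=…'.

Risk-neutral probability p* = (R−d)/(u−d) = (1.24−0.9)/(1.43−0.9) = 0.6415.
Terminal payoffs: V(3,0)=0.0000, V(3,1)=0.0000, V(3,2)=141.7116, V(3,3)=225.1639
Node (2,0) S=62.3700: V=(p*·0.0000+(1−p*)·0.0000)/1.24=0.0000; Δ=(0.0000−0.0000)/(89.1891−56.1330)=0.0000; B=V−Δ·S=0.0000
Node (2,1) S=99.0990: V=(p*·141.7116+(1−p*)·0.0000)/1.24=73.3140; Δ=(141.7116−0.0000)/(141.7116−89.1891)=2.6981; B=V−Δ·S=-194.0664
Node (2,2) S=157.4573: V=(p*·225.1639+(1−p*)·141.7116)/1.24=157.4573; Δ=(225.1639−141.7116)/(225.1639−141.7116)=1.0000; B=V−Δ·S=0.0000
Node (1,0) S=69.3000: V=(p*·73.3140+(1−p*)·0.0000)/1.24=37.9287; Δ=(73.3140−0.0000)/(99.0990−62.3700)=1.9961; B=V−Δ·S=-100.3995
Node (1,1) S=110.1100: V=(p*·157.4573+(1−p*)·73.3140)/1.24=102.6554; Δ=(157.4573−73.3140)/(157.4573−99.0990)=1.4418; B=V−Δ·S=-56.1056
Node (0,0) S=77.0000: V=(p*·102.6554+(1−p*)·37.9287)/1.24=64.0738; Δ=(102.6554−37.9287)/(110.1100−69.3000)=1.5861; B=V−Δ·S=-58.0521
Check: Δ(0,0)·S0 + B(0,0) = 64.0738 = V0.

(0,0): Delta=1.5861 Bond=-58.0521
(1,0): Delta=1.9961 Bond=-100.3995
(1,1): Delta=1.4418 Bond=-56.1056
(2,0): Delta=0.0000 Bond=0.0000
(2,1): Delta=2.6981 Bond=-194.0664
(2,2): Delta=1.0000 Bond=0.0000
V0=64.0738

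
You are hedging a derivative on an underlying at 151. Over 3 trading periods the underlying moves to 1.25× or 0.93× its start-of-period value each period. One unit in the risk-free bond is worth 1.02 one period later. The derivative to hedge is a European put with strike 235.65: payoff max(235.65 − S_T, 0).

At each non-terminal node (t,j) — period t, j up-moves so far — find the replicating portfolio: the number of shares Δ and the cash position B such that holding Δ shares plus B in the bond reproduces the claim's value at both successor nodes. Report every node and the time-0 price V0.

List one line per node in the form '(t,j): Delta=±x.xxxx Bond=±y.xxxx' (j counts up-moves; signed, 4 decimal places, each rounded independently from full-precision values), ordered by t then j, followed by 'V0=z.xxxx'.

Since d<R<u, set p* = (R−d)/(u−d) = 0.2812; price each node as the discounted p*-expectation of its children.
Terminal values V(3,·): V(3,0)=114.1921, V(3,1)=72.4001, V(3,2)=16.2281, V(3,3)=0.0000
  t=2,j=0: stock 130.5999 → up 163.2499 (V=72.4001), down 121.4579 (V=114.1921). Price 100.4295; hedge Δ=-1.0000, bond B=231.0294.
  t=2,j=1: stock 175.5375 → up 219.4219 (V=16.2281), down 163.2499 (V=72.4001). Price 55.4919; hedge Δ=-1.0000, bond B=231.0294.
  t=2,j=2: stock 235.9375 → up 294.9219 (V=0.0000), down 219.4219 (V=16.2281). Price 11.4353; hedge Δ=-0.2149, bond B=62.1482.
  t=1,j=0: stock 140.4300 → up 175.5375 (V=55.4919), down 130.5999 (V=100.4295). Price 86.0694; hedge Δ=-1.0000, bond B=226.4994.
  t=1,j=1: stock 188.7500 → up 235.9375 (V=11.4353), down 175.5375 (V=55.4919). Price 42.2559; hedge Δ=-0.7294, bond B=179.9329.
  t=0,j=0: stock 151.0000 → up 188.7500 (V=42.2559), down 140.4300 (V=86.0694). Price 72.3008; hedge Δ=-0.9067, bond B=209.2182.
Self-financing check: at every node Δ·S+B equals the discounted successor values.

(0,0): Delta=-0.9067 Bond=209.2182
(1,0): Delta=-1.0000 Bond=226.4994
(1,1): Delta=-0.7294 Bond=179.9329
(2,0): Delta=-1.0000 Bond=231.0294
(2,1): Delta=-1.0000 Bond=231.0294
(2,2): Delta=-0.2149 Bond=62.1482
V0=72.3008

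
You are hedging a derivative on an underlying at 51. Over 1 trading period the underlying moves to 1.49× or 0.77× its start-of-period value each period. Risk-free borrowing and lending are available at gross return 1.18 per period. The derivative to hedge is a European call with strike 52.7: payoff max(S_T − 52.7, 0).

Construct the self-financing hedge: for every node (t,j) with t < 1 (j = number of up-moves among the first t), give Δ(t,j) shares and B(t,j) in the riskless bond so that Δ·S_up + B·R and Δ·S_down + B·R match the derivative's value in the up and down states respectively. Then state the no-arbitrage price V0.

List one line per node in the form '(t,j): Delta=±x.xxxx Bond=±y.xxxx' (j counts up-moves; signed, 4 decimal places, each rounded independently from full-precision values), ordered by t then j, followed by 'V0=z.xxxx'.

No-arbitrage ⇒ martingale measure with p* = (R−d)/(u−d) = 0.5694.
At expiry t=1: V(1,0)=0.0000, V(1,1)=23.2900
Node (0,0) S=51.0000: V=(p*·23.2900+(1−p*)·0.0000)/1.18=11.2393; Δ=(23.2900−0.0000)/(75.9900−39.2700)=0.6343; B=V−Δ·S=-21.1079
Root portfolio cost Δ·51+B reproduces V0=11.2393.

(0,0): Delta=0.6343 Bond=-21.1079
V0=11.2393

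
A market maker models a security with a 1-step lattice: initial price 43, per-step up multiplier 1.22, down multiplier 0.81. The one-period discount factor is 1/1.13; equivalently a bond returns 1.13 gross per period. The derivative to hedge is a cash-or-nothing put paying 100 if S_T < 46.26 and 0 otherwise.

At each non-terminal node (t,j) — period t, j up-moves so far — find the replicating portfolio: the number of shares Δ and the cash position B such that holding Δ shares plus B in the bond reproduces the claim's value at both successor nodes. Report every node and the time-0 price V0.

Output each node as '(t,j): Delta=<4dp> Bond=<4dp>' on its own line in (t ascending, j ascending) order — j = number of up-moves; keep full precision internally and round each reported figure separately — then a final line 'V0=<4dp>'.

Risk-neutral probability p* = (R−d)/(u−d) = (1.13−0.81)/(1.22−0.81) = 0.7805.
At expiry t=1: V(1,0)=100.0000, V(1,1)=0.0000
(0,0): S=43.0000. Δ = (V_up−V_dn)/(S_up−S_dn) = (0.0000−100.0000)/(52.4600−34.8300) = -5.6721. V = [p*·0.0000 + (1−p*)·100.0000]/1.13 = 19.4259. B = V − Δ·S = 263.3283.
The time-0 hedge costs 19.4259, which is the no-arbitrage price.

(0,0): Delta=-5.6721 Bond=263.3283
V0=19.4259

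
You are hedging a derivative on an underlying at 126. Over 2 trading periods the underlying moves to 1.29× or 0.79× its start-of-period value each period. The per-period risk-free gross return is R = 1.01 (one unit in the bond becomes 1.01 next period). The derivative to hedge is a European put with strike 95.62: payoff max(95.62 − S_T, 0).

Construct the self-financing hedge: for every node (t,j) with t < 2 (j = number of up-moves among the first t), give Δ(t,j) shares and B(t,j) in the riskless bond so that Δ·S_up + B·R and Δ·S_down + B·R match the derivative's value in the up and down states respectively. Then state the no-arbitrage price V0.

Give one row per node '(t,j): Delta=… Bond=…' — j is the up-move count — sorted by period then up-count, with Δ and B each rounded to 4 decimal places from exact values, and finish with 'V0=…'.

Since d<R<u, set p* = (R−d)/(u−d) = 0.4400; price each node as the discounted p*-expectation of its children.
Payoff layer (t=2): V(2,0)=16.9834, V(2,1)=0.0000, V(2,2)=0.0000
Node (1,0) S=99.5400: V=(p*·0.0000+(1−p*)·16.9834)/1.01=9.4165; Δ=(0.0000−16.9834)/(128.4066−78.6366)=-0.3412; B=V−Δ·S=43.3833
Node (1,1) S=162.5400: V=(p*·0.0000+(1−p*)·0.0000)/1.01=0.0000; Δ=(0.0000−0.0000)/(209.6766−128.4066)=0.0000; B=V−Δ·S=0.0000
Node (0,0) S=126.0000: V=(p*·0.0000+(1−p*)·9.4165)/1.01=5.2211; Δ=(0.0000−9.4165)/(162.5400−99.5400)=-0.1495; B=V−Δ·S=24.0541
The time-0 hedge costs 5.2211, which is the no-arbitrage price.

(0,0): Delta=-0.1495 Bond=24.0541
(1,0): Delta=-0.3412 Bond=43.3833
(1,1): Delta=0.0000 Bond=0.0000
V0=5.2211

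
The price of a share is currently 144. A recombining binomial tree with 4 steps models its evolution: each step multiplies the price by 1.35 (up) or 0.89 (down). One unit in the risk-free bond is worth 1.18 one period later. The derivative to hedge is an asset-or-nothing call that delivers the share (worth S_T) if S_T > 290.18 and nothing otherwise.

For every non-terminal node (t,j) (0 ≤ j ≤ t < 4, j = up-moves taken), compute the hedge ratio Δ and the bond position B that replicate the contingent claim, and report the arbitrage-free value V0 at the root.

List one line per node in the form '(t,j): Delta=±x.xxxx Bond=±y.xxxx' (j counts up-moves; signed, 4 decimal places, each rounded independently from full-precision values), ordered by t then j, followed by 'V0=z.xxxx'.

(0,0): Delta=1.6519 Bond=-138.6598
(1,0): Delta=1.5267 Bond=-147.5775
(1,1): Delta=1.7003 Bond=-173.0220
(2,0): Delta=0.0000 Bond=0.0000
(2,1): Delta=2.1167 Bond=-276.2245
(2,2): Delta=1.5393 Bond=-161.9247
(3,0): Delta=0.0000 Bond=0.0000
(3,1): Delta=0.0000 Bond=0.0000
(3,2): Delta=2.9348 Bond=-517.0160
(3,3): Delta=1.0000 Bond=0.0000
V0=99.2117

Risk-neutral probability p* = (R−d)/(u−d) = (1.18−0.89)/(1.35−0.89) = 0.6304.
Terminal values V(4,·): V(4,0)=0.0000, V(4,1)=0.0000, V(4,2)=0.0000, V(4,3)=315.3217, V(4,4)=478.2969
  t=3,j=0: stock 101.5155 → up 137.0460 (V=0.0000), down 90.3488 (V=0.0000). Price 0.0000; hedge Δ=0.0000, bond B=0.0000.
  t=3,j=1: stock 153.9842 → up 207.8787 (V=0.0000), down 137.0460 (V=0.0000). Price 0.0000; hedge Δ=0.0000, bond B=0.0000.
  t=3,j=2: stock 233.5716 → up 315.3217 (V=315.3217), down 207.8787 (V=0.0000). Price 168.4659; hedge Δ=2.9348, bond B=-517.0160.
  t=3,j=3: stock 354.2940 → up 478.2969 (V=478.2969), down 315.3217 (V=315.3217). Price 354.2940; hedge Δ=1.0000, bond B=0.0000.
  t=2,j=0: stock 114.0624 → up 153.9842 (V=0.0000), down 101.5155 (V=0.0000). Price 0.0000; hedge Δ=0.0000, bond B=0.0000.
  t=2,j=1: stock 173.0160 → up 233.5716 (V=168.4659), down 153.9842 (V=0.0000). Price 90.0057; hedge Δ=2.1167, bond B=-276.2245.
  t=2,j=2: stock 262.4400 → up 354.2940 (V=354.2940), down 233.5716 (V=168.4659). Price 242.0495; hedge Δ=1.5393, bond B=-161.9247.
  t=1,j=0: stock 128.1600 → up 173.0160 (V=90.0057), down 114.0624 (V=0.0000). Price 48.0871; hedge Δ=1.5267, bond B=-147.5775.
  t=1,j=1: stock 194.4000 → up 262.4400 (V=242.0495), down 173.0160 (V=90.0057). Price 157.5080; hedge Δ=1.7003, bond B=-173.0220.
  t=0,j=0: stock 144.0000 → up 194.4000 (V=157.5080), down 128.1600 (V=48.0871). Price 99.2117; hedge Δ=1.6519, bond B=-138.6598.
The time-0 hedge costs 99.2117, which is the no-arbitrage price.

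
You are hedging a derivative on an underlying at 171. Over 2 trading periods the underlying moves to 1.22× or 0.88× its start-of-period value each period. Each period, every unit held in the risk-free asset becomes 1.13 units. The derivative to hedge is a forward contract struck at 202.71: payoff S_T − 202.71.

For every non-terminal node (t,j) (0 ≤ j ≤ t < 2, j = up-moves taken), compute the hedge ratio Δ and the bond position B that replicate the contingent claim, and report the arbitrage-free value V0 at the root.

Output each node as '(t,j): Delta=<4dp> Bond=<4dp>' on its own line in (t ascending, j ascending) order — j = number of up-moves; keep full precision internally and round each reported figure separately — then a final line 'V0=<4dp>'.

No-arbitrage ⇒ martingale measure with p* = (R−d)/(u−d) = 0.7353.
At expiry t=2: V(2,0)=-70.2876, V(2,1)=-19.1244, V(2,2)=51.8064
  t=1,j=0: stock 150.4800 → up 183.5856 (V=-19.1244), down 132.4224 (V=-70.2876). Price -28.9094; hedge Δ=1.0000, bond B=-179.3894.
  t=1,j=1: stock 208.6200 → up 254.5164 (V=51.8064), down 183.5856 (V=-19.1244). Price 29.2306; hedge Δ=1.0000, bond B=-179.3894.
  t=0,j=0: stock 171.0000 → up 208.6200 (V=29.2306), down 150.4800 (V=-28.9094). Price 12.2483; hedge Δ=1.0000, bond B=-158.7517.
The time-0 hedge costs 12.2483, which is the no-arbitrage price.

(0,0): Delta=1.0000 Bond=-158.7517
(1,0): Delta=1.0000 Bond=-179.3894
(1,1): Delta=1.0000 Bond=-179.3894
V0=12.2483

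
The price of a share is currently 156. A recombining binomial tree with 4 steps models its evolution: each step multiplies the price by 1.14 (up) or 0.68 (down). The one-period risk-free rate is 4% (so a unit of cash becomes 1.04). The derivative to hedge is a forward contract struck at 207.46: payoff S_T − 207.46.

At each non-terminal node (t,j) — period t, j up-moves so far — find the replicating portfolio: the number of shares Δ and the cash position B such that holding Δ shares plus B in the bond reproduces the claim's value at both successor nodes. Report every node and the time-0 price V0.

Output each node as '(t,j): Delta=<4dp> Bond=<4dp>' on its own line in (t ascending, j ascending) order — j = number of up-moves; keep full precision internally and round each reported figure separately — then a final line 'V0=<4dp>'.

(0,0): Delta=1.0000 Bond=-177.3377
(1,0): Delta=1.0000 Bond=-184.4312
(1,1): Delta=1.0000 Bond=-184.4312
(2,0): Delta=1.0000 Bond=-191.8084
(2,1): Delta=1.0000 Bond=-191.8084
(2,2): Delta=1.0000 Bond=-191.8084
(3,0): Delta=1.0000 Bond=-199.4808
(3,1): Delta=1.0000 Bond=-199.4808
(3,2): Delta=1.0000 Bond=-199.4808
(3,3): Delta=1.0000 Bond=-199.4808
V0=-21.3377

Risk-neutral probability p* = (R−d)/(u−d) = (1.04−0.68)/(1.14−0.68) = 0.7826.
Terminal values V(4,·): V(4,0)=-174.1051, V(4,1)=-151.5414, V(4,2)=-113.7141, V(4,3)=-50.2978, V(4,4)=56.0178
  t=3,j=0: stock 49.0514 → up 55.9186 (V=-151.5414), down 33.3549 (V=-174.1051). Price -150.4294; hedge Δ=1.0000, bond B=-199.4808.
  t=3,j=1: stock 82.2332 → up 93.7459 (V=-113.7141), down 55.9186 (V=-151.5414). Price -117.2476; hedge Δ=1.0000, bond B=-199.4808.
  t=3,j=2: stock 137.8616 → up 157.1622 (V=-50.2978), down 93.7459 (V=-113.7141). Price -61.6192; hedge Δ=1.0000, bond B=-199.4808.
  t=3,j=3: stock 231.1209 → up 263.4778 (V=56.0178), down 157.1622 (V=-50.2978). Price 31.6401; hedge Δ=1.0000, bond B=-199.4808.
  t=2,j=0: stock 72.1344 → up 82.2332 (V=-117.2476), down 49.0514 (V=-150.4294). Price -119.6740; hedge Δ=1.0000, bond B=-191.8084.
  t=2,j=1: stock 120.9312 → up 137.8616 (V=-61.6192), down 82.2332 (V=-117.2476). Price -70.8772; hedge Δ=1.0000, bond B=-191.8084.
  t=2,j=2: stock 202.7376 → up 231.1209 (V=31.6401), down 137.8616 (V=-61.6192). Price 10.9292; hedge Δ=1.0000, bond B=-191.8084.
  t=1,j=0: stock 106.0800 → up 120.9312 (V=-70.8772), down 72.1344 (V=-119.6740). Price -78.3512; hedge Δ=1.0000, bond B=-184.4312.
  t=1,j=1: stock 177.8400 → up 202.7376 (V=10.9292), down 120.9312 (V=-70.8772). Price -6.5912; hedge Δ=1.0000, bond B=-184.4312.
  t=0,j=0: stock 156.0000 → up 177.8400 (V=-6.5912), down 106.0800 (V=-78.3512). Price -21.3377; hedge Δ=1.0000, bond B=-177.3377.
The time-0 hedge costs -21.3377, which is the no-arbitrage price.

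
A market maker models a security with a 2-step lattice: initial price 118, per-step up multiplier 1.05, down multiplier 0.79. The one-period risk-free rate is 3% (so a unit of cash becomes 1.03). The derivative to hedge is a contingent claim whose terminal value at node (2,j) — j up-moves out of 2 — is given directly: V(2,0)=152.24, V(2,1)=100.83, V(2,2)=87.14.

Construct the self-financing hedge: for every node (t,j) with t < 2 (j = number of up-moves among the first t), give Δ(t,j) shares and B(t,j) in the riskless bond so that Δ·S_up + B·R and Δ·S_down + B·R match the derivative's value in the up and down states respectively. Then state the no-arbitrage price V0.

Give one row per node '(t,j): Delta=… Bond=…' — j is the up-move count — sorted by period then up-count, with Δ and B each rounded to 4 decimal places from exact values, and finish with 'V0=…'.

Under the risk-neutral measure, an up-move has probability p* = (R−d)/(u−d) = 0.9231 and values discount at R = 1.03.
Terminal values V(2,·): V(2,0)=152.2400, V(2,1)=100.8300, V(2,2)=87.1400
  t=1,j=0: stock 93.2200 → up 97.8810 (V=100.8300), down 73.6438 (V=152.2400). Price 101.7326; hedge Δ=-2.1211, bond B=299.4634.
  t=1,j=1: stock 123.9000 → up 130.0950 (V=87.1400), down 97.8810 (V=100.8300). Price 85.6243; hedge Δ=-0.4250, bond B=138.2782.
  t=0,j=0: stock 118.0000 → up 123.9000 (V=85.6243), down 93.2200 (V=101.7326). Price 84.3334; hedge Δ=-0.5250, bond B=146.2884.
Self-financing check: at every node Δ·S+B equals the discounted successor values.

(0,0): Delta=-0.5250 Bond=146.2884
(1,0): Delta=-2.1211 Bond=299.4634
(1,1): Delta=-0.4250 Bond=138.2782
V0=84.3334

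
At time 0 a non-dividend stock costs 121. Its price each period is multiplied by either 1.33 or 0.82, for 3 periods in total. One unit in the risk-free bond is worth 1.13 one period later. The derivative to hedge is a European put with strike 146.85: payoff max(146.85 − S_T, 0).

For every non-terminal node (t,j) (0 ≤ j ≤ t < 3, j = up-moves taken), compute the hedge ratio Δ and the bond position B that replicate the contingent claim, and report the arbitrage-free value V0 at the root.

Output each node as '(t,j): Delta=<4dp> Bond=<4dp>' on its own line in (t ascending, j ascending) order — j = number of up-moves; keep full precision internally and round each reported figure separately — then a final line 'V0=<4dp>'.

Since d<R<u, set p* = (R−d)/(u−d) = 0.6078; price each node as the discounted p*-expectation of its children.
Terminal values V(3,·): V(3,0)=80.1345, V(3,1)=38.6407, V(3,2)=0.0000, V(3,3)=0.0000
Node (2,0) S=81.3604: V=(p*·38.6407+(1−p*)·80.1345)/1.13=48.5954; Δ=(38.6407−80.1345)/(108.2093−66.7155)=-1.0000; B=V−Δ·S=129.9558
Node (2,1) S=131.9626: V=(p*·0.0000+(1−p*)·38.6407)/1.13=13.4099; Δ=(0.0000−38.6407)/(175.5103−108.2093)=-0.5741; B=V−Δ·S=89.1759
Node (2,2) S=214.0369: V=(p*·0.0000+(1−p*)·0.0000)/1.13=0.0000; Δ=(0.0000−0.0000)/(284.6691−175.5103)=0.0000; B=V−Δ·S=0.0000
Node (1,0) S=99.2200: V=(p*·13.4099+(1−p*)·48.5954)/1.13=24.0780; Δ=(13.4099−48.5954)/(131.9626−81.3604)=-0.6953; B=V−Δ·S=93.0690
Node (1,1) S=160.9300: V=(p*·0.0000+(1−p*)·13.4099)/1.13=4.6538; Δ=(0.0000−13.4099)/(214.0369−131.9626)=-0.1634; B=V−Δ·S=30.9477
Node (0,0) S=121.0000: V=(p*·4.6538+(1−p*)·24.0780)/1.13=10.8594; Δ=(4.6538−24.0780)/(160.9300−99.2200)=-0.3148; B=V−Δ·S=48.9461
Check: Δ(0,0)·S0 + B(0,0) = 10.8594 = V0.

(0,0): Delta=-0.3148 Bond=48.9461
(1,0): Delta=-0.6953 Bond=93.0690
(1,1): Delta=-0.1634 Bond=30.9477
(2,0): Delta=-1.0000 Bond=129.9558
(2,1): Delta=-0.5741 Bond=89.1759
(2,2): Delta=0.0000 Bond=0.0000
V0=10.8594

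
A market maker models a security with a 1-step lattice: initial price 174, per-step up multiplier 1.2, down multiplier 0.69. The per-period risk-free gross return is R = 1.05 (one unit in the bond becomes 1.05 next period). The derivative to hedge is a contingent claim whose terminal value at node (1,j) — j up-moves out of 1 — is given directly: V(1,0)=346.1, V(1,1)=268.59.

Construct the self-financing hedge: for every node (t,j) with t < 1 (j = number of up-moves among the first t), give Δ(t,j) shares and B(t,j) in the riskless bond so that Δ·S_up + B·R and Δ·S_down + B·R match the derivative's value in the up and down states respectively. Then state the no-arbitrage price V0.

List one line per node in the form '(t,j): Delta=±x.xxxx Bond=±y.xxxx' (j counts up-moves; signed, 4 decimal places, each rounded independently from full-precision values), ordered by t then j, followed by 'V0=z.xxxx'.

Risk-neutral probability p* = (R−d)/(u−d) = (1.05−0.69)/(1.2−0.69) = 0.7059.
Terminal payoffs: V(1,0)=346.1000, V(1,1)=268.5900
(0,0): S=174.0000. Δ = (V_up−V_dn)/(S_up−S_dn) = (268.5900−346.1000)/(208.8000−120.0600) = -0.8735. V = [p*·268.5900 + (1−p*)·346.1000]/1.05 = 277.5115. B = V − Δ·S = 429.4919.
Each (Δ,B) replicates both successor values, so the strategy is self-financing and V0 is arbitrage-free.

(0,0): Delta=-0.8735 Bond=429.4919
V0=277.5115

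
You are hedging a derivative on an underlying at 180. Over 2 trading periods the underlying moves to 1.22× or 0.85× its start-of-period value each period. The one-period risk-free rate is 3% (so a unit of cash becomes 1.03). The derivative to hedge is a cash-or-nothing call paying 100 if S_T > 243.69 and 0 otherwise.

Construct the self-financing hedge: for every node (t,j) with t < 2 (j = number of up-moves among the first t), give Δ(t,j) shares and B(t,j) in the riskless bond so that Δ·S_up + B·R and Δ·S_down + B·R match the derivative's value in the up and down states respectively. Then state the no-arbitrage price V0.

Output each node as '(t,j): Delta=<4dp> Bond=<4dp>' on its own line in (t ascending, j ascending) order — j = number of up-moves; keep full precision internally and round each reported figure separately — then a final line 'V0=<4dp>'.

(0,0): Delta=0.7092 Bond=-105.3449
(1,0): Delta=0.0000 Bond=0.0000
(1,1): Delta=1.2307 Bond=-223.0386
V0=22.3083

The replicating-portfolio and risk-neutral prices coincide; use p* = (1.03−0.85)/(1.22−0.85) = 0.4865 for the latter.
Terminal values V(2,·): V(2,0)=0.0000, V(2,1)=0.0000, V(2,2)=100.0000
  t=1,j=0: stock 153.0000 → up 186.6600 (V=0.0000), down 130.0500 (V=0.0000). Price 0.0000; hedge Δ=0.0000, bond B=0.0000.
  t=1,j=1: stock 219.6000 → up 267.9120 (V=100.0000), down 186.6600 (V=0.0000). Price 47.2317; hedge Δ=1.2307, bond B=-223.0386.
  t=0,j=0: stock 180.0000 → up 219.6000 (V=47.2317), down 153.0000 (V=0.0000). Price 22.3083; hedge Δ=0.7092, bond B=-105.3449.
Self-financing check: at every node Δ·S+B equals the discounted successor values.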